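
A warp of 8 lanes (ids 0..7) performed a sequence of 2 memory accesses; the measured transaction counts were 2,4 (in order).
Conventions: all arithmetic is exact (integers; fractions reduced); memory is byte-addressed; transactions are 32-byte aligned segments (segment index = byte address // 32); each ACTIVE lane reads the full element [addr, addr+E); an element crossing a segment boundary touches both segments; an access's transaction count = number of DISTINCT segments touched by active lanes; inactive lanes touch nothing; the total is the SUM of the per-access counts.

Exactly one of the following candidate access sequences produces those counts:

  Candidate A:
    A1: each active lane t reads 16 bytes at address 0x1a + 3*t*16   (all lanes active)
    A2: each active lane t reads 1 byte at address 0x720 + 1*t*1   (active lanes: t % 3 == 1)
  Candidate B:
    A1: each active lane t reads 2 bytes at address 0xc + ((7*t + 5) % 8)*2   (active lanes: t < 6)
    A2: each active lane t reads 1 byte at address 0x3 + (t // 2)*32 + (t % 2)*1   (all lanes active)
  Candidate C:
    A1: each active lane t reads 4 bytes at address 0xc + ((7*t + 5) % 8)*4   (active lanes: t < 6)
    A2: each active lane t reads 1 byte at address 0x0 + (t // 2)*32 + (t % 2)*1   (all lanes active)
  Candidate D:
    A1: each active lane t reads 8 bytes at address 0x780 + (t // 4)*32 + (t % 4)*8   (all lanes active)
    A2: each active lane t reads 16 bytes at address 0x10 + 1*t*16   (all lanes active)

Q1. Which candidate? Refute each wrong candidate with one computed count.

A: A1 gives 12 transactions, not 2
B: A1 gives 1 transaction, not 2
D: A2 gives 5 transactions, not 4
C: all counts match (2,4)

Answer: C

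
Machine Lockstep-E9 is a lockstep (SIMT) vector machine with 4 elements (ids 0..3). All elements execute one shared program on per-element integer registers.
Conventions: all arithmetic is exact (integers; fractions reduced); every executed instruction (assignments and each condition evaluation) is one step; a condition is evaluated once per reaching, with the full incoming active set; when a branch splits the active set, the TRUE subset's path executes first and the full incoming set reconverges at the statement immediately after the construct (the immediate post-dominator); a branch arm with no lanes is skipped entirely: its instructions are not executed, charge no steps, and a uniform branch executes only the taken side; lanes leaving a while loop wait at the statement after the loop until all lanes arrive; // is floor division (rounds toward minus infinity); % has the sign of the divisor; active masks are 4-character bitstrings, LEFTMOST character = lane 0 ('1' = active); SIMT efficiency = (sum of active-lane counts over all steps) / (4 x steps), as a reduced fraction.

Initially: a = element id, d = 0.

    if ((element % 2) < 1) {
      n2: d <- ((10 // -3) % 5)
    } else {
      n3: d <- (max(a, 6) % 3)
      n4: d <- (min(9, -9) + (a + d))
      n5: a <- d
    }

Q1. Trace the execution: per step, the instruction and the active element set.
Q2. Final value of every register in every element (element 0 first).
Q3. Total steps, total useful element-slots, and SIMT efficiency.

step 0: eval ((element % 2) < 1)     1111
step 1: d <- ((10 // -3) % 5)        1010
step 2: d <- (max(a, 6) % 3)         0101
step 3: d <- (min(9, -9) + (a + d))  0101
step 4: a <- d                       0101

Answer: 5 steps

a: 0,-8,2,-6
d: 1,-8,1,-6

steps = 5; useful = 12; efficiency = 12/20 = 3/5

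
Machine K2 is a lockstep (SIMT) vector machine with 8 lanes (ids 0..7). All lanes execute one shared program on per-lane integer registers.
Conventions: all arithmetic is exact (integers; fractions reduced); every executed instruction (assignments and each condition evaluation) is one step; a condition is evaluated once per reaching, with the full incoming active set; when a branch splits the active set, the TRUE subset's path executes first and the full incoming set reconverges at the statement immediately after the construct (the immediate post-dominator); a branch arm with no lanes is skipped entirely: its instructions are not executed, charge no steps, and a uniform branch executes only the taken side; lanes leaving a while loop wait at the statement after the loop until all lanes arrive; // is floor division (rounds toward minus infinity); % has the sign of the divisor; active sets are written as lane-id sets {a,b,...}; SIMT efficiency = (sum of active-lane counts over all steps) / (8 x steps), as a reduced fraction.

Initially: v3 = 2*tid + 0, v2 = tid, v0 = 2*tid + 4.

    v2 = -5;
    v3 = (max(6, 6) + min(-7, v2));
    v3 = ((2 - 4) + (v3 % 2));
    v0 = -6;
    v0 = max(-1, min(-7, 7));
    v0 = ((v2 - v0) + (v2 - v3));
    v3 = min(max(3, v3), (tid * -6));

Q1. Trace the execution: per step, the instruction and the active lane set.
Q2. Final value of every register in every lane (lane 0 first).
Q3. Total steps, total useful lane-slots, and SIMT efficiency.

step 0: v2 <- -5                     {0,1,2,3,4,5,6,7}
step 1: v3 <- (max(6, 6) + min(-7, v2)) {0,1,2,3,4,5,6,7}
step 2: v3 <- ((2 - 4) + (v3 % 2))   {0,1,2,3,4,5,6,7}
step 3: v0 <- -6                     {0,1,2,3,4,5,6,7}
step 4: v0 <- max(-1, min(-7, 7))    {0,1,2,3,4,5,6,7}
step 5: v0 <- ((v2 - v0) + (v2 - v3)) {0,1,2,3,4,5,6,7}
step 6: v3 <- min(max(3, v3), (tid * -6)) {0,1,2,3,4,5,6,7}

Answer: 7 steps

v3: 0,-6,-12,-18,-24,-30,-36,-42
v2: -5,-5,-5,-5,-5,-5,-5,-5
v0: -8,-8,-8,-8,-8,-8,-8,-8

steps = 7; useful = 56; efficiency = 56/56 = 1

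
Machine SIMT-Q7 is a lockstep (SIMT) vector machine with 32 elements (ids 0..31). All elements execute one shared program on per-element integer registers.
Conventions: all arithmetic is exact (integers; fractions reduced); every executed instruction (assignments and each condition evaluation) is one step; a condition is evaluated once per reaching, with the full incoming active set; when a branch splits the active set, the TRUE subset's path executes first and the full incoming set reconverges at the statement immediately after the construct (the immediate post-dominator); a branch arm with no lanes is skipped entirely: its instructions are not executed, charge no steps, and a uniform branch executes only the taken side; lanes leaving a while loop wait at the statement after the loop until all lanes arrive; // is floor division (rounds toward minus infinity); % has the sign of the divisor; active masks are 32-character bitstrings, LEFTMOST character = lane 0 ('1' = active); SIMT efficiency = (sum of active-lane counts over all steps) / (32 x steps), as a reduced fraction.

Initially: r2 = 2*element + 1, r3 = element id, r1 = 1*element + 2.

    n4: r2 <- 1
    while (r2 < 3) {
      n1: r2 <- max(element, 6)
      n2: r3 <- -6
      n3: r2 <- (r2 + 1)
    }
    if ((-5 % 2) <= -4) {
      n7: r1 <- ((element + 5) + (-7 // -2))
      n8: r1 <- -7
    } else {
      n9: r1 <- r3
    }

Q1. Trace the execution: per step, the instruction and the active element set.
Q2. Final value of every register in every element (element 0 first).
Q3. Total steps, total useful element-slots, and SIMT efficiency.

step 0: r2 <- 1                      11111111111111111111111111111111
step 1: eval (r2 < 3)                11111111111111111111111111111111
step 2: r2 <- max(element, 6)        11111111111111111111111111111111
step 3: r3 <- -6                     11111111111111111111111111111111
step 4: r2 <- (r2 + 1)               11111111111111111111111111111111
step 5: eval (r2 < 3)                11111111111111111111111111111111
step 6: eval ((-5 % 2) <= -4)        11111111111111111111111111111111
step 7: r1 <- r3                     11111111111111111111111111111111

Answer: 8 steps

r2: 7,7,7,7,7,7,7,8,9,10,11,12,13,14,15,16,17,18,19,20,21,22,23,24,25,26,27,28,29,30,31,32
r3: -6,-6,-6,-6,-6,-6,-6,-6,-6,-6,-6,-6,-6,-6,-6,-6,-6,-6,-6,-6,-6,-6,-6,-6,-6,-6,-6,-6,-6,-6,-6,-6
r1: -6,-6,-6,-6,-6,-6,-6,-6,-6,-6,-6,-6,-6,-6,-6,-6,-6,-6,-6,-6,-6,-6,-6,-6,-6,-6,-6,-6,-6,-6,-6,-6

steps = 8; useful = 256; efficiency = 256/256 = 1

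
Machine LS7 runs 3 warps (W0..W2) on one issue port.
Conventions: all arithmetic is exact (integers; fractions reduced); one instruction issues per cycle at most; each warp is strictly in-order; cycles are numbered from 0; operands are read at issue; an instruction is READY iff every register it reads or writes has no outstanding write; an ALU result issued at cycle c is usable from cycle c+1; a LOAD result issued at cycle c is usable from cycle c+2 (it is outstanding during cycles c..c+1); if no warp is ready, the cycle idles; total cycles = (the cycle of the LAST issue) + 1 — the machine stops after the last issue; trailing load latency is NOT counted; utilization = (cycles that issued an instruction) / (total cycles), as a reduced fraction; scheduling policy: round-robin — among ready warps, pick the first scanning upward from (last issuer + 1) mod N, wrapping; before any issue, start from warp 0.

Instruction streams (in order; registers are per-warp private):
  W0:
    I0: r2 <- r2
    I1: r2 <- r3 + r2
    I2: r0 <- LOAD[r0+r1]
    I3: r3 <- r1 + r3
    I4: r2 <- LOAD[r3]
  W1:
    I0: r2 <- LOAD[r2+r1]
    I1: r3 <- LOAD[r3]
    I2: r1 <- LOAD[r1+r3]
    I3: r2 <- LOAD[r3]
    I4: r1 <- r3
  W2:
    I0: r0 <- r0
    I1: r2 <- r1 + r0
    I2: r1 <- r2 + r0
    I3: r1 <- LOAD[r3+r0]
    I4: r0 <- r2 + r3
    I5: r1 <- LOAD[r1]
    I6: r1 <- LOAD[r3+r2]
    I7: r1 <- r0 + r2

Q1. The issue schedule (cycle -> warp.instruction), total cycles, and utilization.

cycle 0: W0.I0
cycle 1: W1.I0
cycle 2: W2.I0
cycle 3: W0.I1
cycle 4: W1.I1
cycle 5: W2.I1
cycle 6: W0.I2
cycle 7: W1.I2
cycle 8: W2.I2
cycle 9: W0.I3
cycle 10: W1.I3
cycle 11: W2.I3
cycle 12: W0.I4
cycle 13: W1.I4
cycle 14: W2.I4
cycle 15: W2.I5
cycle 16: idle
cycle 17: W2.I6
cycle 18: idle
cycle 19: W2.I7

Answer: 20 cycles, utilization 9/10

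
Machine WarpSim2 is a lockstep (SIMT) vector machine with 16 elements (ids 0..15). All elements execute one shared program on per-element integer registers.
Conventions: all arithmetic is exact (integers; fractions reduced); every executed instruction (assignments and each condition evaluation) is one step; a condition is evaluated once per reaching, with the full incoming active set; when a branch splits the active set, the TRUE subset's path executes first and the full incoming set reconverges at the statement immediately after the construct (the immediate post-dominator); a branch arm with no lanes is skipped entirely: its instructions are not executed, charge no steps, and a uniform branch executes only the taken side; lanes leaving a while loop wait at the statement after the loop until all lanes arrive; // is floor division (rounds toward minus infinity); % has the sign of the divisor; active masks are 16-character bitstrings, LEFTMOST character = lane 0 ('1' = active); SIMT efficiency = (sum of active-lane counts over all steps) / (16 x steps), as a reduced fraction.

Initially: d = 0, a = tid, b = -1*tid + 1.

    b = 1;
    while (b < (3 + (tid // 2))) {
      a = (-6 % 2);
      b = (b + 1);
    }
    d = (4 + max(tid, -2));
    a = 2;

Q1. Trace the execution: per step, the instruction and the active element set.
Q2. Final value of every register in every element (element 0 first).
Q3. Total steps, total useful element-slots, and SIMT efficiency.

step 0: b <- 1                       1111111111111111
step 1: eval (b < (3 + (tid // 2)))  1111111111111111
step 2: a <- (-6 % 2)                1111111111111111
step 3: b <- (b + 1)                 1111111111111111
step 4: eval (b < (3 + (tid // 2)))  1111111111111111
step 5: a <- (-6 % 2)                1111111111111111
step 6: b <- (b + 1)                 1111111111111111
step 7: eval (b < (3 + (tid // 2)))  1111111111111111
step 8: a <- (-6 % 2)                0011111111111111
step 9: b <- (b + 1)                 0011111111111111
step 10: eval (b < (3 + (tid // 2)))  0011111111111111
step 11: a <- (-6 % 2)                0000111111111111
step 12: b <- (b + 1)                 0000111111111111
step 13: eval (b < (3 + (tid // 2)))  0000111111111111
step 14: a <- (-6 % 2)                0000001111111111
step 15: b <- (b + 1)                 0000001111111111
step 16: eval (b < (3 + (tid // 2)))  0000001111111111
step 17: a <- (-6 % 2)                0000000011111111
step 18: b <- (b + 1)                 0000000011111111
step 19: eval (b < (3 + (tid // 2)))  0000000011111111
step 20: a <- (-6 % 2)                0000000000111111
step 21: b <- (b + 1)                 0000000000111111
step 22: eval (b < (3 + (tid // 2)))  0000000000111111
step 23: a <- (-6 % 2)                0000000000001111
step 24: b <- (b + 1)                 0000000000001111
step 25: eval (b < (3 + (tid // 2)))  0000000000001111
step 26: a <- (-6 % 2)                0000000000000011
step 27: b <- (b + 1)                 0000000000000011
step 28: eval (b < (3 + (tid // 2)))  0000000000000011
step 29: d <- (4 + max(tid, -2))      1111111111111111
step 30: a <- 2                       1111111111111111

Answer: 31 steps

d: 4,5,6,7,8,9,10,11,12,13,14,15,16,17,18,19
a: 2,2,2,2,2,2,2,2,2,2,2,2,2,2,2,2
b: 3,3,4,4,5,5,6,6,7,7,8,8,9,9,10,10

steps = 31; useful = 328; efficiency = 328/496 = 41/62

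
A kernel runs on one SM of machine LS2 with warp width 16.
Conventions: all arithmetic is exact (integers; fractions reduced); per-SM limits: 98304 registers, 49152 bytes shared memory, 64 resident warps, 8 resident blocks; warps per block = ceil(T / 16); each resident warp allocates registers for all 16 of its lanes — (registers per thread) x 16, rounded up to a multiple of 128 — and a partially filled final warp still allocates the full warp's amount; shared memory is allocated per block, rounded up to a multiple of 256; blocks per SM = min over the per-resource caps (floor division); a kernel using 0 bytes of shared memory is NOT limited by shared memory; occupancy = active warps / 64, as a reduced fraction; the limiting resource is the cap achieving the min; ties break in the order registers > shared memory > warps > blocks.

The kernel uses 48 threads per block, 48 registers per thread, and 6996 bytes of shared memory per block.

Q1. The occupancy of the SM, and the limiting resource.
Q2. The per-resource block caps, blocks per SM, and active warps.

Answer: occupancy 9/32, limited by shared memory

registers: 42 blocks
shared memory: 6 blocks
warps: 21 blocks
blocks: 8 blocks

Answer: 6 blocks, 18 active warps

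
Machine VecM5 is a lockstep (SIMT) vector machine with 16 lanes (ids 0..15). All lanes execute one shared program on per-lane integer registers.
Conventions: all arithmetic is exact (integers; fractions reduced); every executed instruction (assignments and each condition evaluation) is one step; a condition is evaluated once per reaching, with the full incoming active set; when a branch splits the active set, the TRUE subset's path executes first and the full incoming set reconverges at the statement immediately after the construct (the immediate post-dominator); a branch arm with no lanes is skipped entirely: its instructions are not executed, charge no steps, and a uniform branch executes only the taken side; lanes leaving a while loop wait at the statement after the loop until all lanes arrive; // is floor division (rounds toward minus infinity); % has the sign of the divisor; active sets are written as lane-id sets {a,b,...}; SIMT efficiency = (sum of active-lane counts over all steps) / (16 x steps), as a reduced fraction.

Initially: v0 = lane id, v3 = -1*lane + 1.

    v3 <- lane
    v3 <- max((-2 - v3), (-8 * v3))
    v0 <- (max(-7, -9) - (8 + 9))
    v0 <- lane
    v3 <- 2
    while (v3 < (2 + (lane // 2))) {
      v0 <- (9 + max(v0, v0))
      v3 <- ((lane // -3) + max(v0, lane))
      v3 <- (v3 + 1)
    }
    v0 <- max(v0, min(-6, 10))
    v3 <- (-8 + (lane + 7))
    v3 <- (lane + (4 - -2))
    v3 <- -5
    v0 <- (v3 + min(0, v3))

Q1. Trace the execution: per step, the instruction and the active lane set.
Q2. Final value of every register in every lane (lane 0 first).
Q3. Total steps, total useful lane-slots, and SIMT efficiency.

step 0: v3 <- lane                   {0,1,2,3,4,5,6,7,8,9,10,11,12,13,14,15}
step 1: v3 <- max((-2 - v3), (-8 * v3)) {0,1,2,3,4,5,6,7,8,9,10,11,12,13,14,15}
step 2: v0 <- (max(-7, -9) - (8 + 9)) {0,1,2,3,4,5,6,7,8,9,10,11,12,13,14,15}
step 3: v0 <- lane                   {0,1,2,3,4,5,6,7,8,9,10,11,12,13,14,15}
step 4: v3 <- 2                      {0,1,2,3,4,5,6,7,8,9,10,11,12,13,14,15}
step 5: eval (v3 < (2 + (lane // 2))) {0,1,2,3,4,5,6,7,8,9,10,11,12,13,14,15}
step 6: v0 <- (9 + max(v0, v0))      {2,3,4,5,6,7,8,9,10,11,12,13,14,15}
step 7: v3 <- ((lane // -3) + max(v0, lane)) {2,3,4,5,6,7,8,9,10,11,12,13,14,15}
step 8: v3 <- (v3 + 1)               {2,3,4,5,6,7,8,9,10,11,12,13,14,15}
step 9: eval (v3 < (2 + (lane // 2))) {2,3,4,5,6,7,8,9,10,11,12,13,14,15}
step 10: v0 <- max(v0, min(-6, 10))   {0,1,2,3,4,5,6,7,8,9,10,11,12,13,14,15}
step 11: v3 <- (-8 + (lane + 7))      {0,1,2,3,4,5,6,7,8,9,10,11,12,13,14,15}
step 12: v3 <- (lane + (4 - -2))      {0,1,2,3,4,5,6,7,8,9,10,11,12,13,14,15}
step 13: v3 <- -5                     {0,1,2,3,4,5,6,7,8,9,10,11,12,13,14,15}
step 14: v0 <- (v3 + min(0, v3))      {0,1,2,3,4,5,6,7,8,9,10,11,12,13,14,15}

Answer: 15 steps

v0: -10,-10,-10,-10,-10,-10,-10,-10,-10,-10,-10,-10,-10,-10,-10,-10
v3: -5,-5,-5,-5,-5,-5,-5,-5,-5,-5,-5,-5,-5,-5,-5,-5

steps = 15; useful = 232; efficiency = 232/240 = 29/30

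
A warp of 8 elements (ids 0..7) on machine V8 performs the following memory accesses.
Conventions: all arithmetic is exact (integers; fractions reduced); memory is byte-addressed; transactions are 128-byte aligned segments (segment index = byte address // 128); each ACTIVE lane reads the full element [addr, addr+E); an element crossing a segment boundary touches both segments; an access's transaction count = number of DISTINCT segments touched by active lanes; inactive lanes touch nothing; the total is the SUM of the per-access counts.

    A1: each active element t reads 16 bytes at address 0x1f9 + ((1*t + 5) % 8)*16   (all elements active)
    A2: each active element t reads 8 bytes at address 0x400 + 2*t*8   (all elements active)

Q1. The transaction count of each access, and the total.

A1: 2 transactions
A2: 1 transaction

Answer: 2,1; total 3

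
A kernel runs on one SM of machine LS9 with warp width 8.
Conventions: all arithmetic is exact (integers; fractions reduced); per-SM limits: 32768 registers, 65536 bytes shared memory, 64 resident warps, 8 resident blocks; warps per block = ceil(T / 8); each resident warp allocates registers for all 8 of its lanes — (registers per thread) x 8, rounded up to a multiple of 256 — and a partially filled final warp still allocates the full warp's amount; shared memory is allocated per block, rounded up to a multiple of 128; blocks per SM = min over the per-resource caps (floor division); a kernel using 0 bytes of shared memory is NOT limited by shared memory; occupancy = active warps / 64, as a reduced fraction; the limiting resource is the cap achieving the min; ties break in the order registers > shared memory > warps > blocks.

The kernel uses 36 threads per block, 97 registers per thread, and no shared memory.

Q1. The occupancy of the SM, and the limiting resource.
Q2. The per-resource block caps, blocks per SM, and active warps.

Answer: occupancy 15/32, limited by registers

registers: 6 blocks
shared memory: no limit (kernel uses none)
warps: 12 blocks
blocks: 8 blocks

Answer: 6 blocks, 30 active warps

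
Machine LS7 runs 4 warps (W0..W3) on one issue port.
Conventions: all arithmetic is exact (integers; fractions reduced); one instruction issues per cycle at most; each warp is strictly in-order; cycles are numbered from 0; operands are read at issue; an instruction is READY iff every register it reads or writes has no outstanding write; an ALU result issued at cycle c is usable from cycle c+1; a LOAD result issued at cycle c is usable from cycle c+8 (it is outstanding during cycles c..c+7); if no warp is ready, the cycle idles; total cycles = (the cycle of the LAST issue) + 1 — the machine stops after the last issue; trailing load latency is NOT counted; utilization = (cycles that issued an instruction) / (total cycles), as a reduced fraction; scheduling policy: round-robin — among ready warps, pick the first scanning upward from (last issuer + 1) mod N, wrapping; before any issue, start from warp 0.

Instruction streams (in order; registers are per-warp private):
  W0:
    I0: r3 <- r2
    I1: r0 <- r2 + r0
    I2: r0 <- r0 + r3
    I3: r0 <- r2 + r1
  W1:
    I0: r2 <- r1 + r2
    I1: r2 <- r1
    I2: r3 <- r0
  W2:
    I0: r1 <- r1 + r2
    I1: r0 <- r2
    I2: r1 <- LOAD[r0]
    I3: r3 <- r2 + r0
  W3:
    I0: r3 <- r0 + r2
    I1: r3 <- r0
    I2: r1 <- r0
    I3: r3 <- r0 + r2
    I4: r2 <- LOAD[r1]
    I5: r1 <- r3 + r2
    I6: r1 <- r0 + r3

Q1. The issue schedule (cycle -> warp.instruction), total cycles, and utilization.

cycle 0: W0.I0
cycle 1: W1.I0
cycle 2: W2.I0
cycle 3: W3.I0
cycle 4: W0.I1
cycle 5: W1.I1
cycle 6: W2.I1
cycle 7: W3.I1
cycle 8: W0.I2
cycle 9: W1.I2
cycle 10: W2.I2
cycle 11: W3.I2
cycle 12: W0.I3
cycle 13: W2.I3
cycle 14: W3.I3
cycle 15: W3.I4
cycle 16: idle
cycle 17: idle
cycle 18: idle
cycle 19: idle
cycle 20: idle
cycle 21: idle
cycle 22: idle
cycle 23: W3.I5
cycle 24: W3.I6

Answer: 25 cycles, utilization 18/25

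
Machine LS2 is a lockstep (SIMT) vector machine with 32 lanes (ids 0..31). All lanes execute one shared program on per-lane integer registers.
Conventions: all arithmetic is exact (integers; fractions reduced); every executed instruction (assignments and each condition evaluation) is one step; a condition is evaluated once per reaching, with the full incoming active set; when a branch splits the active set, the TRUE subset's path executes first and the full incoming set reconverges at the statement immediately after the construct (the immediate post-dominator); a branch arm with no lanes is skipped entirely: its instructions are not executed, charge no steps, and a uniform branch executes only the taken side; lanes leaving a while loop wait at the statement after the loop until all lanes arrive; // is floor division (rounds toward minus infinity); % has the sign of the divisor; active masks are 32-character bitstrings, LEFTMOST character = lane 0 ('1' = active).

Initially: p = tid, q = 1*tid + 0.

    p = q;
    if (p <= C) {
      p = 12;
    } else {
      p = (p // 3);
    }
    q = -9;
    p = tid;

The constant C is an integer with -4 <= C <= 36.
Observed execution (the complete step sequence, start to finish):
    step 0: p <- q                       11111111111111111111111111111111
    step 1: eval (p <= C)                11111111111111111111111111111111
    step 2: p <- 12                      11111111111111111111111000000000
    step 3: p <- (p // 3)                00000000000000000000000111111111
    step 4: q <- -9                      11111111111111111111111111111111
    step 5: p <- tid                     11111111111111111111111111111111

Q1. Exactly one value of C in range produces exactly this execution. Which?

Answer: C = 22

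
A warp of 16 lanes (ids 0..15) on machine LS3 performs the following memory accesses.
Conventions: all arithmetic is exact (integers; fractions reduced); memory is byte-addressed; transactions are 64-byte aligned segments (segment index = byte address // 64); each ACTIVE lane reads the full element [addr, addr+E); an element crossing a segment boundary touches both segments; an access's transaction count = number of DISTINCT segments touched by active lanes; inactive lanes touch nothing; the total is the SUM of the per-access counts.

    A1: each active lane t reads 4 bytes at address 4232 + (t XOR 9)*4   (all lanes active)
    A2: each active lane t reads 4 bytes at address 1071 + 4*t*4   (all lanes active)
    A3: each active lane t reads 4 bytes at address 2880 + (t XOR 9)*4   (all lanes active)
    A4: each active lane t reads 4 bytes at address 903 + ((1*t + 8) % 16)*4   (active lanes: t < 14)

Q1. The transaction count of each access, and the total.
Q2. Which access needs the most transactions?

A1: 2 transactions
A2: 5 transactions
A3: 1 transaction
A4: 2 transactions

Answer: 2,5,1,2; total 10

Answer: A2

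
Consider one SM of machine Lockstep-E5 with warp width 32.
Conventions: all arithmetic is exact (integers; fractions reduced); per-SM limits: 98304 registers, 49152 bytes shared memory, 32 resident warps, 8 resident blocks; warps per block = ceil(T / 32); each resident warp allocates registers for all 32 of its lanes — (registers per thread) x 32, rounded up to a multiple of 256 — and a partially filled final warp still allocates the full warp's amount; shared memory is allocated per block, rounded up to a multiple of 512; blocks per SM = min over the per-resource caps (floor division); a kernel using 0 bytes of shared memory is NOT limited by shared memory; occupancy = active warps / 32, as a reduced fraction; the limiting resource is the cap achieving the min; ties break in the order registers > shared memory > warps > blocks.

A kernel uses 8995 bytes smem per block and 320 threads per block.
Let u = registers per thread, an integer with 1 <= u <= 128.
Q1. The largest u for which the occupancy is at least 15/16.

Answer: u = 96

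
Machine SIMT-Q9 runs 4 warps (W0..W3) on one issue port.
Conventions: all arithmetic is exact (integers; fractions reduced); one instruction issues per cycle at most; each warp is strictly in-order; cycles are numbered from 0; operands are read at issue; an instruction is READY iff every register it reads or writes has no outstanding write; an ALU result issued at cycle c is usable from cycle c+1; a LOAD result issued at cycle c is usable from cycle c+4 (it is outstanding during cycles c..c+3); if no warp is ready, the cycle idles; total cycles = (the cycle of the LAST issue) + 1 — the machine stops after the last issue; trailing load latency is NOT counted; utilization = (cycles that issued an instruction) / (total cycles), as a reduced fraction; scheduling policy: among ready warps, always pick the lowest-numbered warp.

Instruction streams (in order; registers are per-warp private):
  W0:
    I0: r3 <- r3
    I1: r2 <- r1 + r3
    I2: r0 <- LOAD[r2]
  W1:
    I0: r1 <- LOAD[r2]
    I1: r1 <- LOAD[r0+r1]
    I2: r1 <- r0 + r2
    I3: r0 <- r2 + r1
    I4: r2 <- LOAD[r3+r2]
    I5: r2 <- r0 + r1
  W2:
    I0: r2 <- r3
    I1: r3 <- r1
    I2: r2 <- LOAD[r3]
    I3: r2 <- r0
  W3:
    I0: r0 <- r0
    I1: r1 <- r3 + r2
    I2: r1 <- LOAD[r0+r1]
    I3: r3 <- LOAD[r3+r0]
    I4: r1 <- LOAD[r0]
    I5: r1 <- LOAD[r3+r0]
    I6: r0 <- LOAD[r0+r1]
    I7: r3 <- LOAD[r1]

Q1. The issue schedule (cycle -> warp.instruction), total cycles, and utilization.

cycle 0: W0.I0
cycle 1: W0.I1
cycle 2: W0.I2
cycle 3: W1.I0
cycle 4: W2.I0
cycle 5: W2.I1
cycle 6: W2.I2
cycle 7: W1.I1
cycle 8: W3.I0
cycle 9: W3.I1
cycle 10: W2.I3
cycle 11: W1.I2
cycle 12: W1.I3
cycle 13: W1.I4
cycle 14: W3.I2
cycle 15: W3.I3
cycle 16: idle
cycle 17: W1.I5
cycle 18: W3.I4
cycle 19: idle
cycle 20: idle
cycle 21: idle
cycle 22: W3.I5
cycle 23: idle
cycle 24: idle
cycle 25: idle
cycle 26: W3.I6
cycle 27: W3.I7

Answer: 28 cycles, utilization 3/4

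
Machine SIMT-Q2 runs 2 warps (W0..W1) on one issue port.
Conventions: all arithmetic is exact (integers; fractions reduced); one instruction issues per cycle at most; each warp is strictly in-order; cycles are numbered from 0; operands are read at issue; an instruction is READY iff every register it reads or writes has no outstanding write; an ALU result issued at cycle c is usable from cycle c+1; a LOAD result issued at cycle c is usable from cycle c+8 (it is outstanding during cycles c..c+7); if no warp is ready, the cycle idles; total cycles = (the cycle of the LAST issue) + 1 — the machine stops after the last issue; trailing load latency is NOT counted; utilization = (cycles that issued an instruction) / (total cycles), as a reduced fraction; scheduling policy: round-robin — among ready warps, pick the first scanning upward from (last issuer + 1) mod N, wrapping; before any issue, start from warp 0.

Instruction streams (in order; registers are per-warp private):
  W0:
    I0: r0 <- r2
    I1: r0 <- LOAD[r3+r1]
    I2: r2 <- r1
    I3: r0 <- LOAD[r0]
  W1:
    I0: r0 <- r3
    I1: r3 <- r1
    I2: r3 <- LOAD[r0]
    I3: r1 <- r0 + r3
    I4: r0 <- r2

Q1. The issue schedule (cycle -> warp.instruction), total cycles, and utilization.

cycle 0: W0.I0
cycle 1: W1.I0
cycle 2: W0.I1
cycle 3: W1.I1
cycle 4: W0.I2
cycle 5: W1.I2
cycle 6: idle
cycle 7: idle
cycle 8: idle
cycle 9: idle
cycle 10: W0.I3
cycle 11: idle
cycle 12: idle
cycle 13: W1.I3
cycle 14: W1.I4

Answer: 15 cycles, utilization 3/5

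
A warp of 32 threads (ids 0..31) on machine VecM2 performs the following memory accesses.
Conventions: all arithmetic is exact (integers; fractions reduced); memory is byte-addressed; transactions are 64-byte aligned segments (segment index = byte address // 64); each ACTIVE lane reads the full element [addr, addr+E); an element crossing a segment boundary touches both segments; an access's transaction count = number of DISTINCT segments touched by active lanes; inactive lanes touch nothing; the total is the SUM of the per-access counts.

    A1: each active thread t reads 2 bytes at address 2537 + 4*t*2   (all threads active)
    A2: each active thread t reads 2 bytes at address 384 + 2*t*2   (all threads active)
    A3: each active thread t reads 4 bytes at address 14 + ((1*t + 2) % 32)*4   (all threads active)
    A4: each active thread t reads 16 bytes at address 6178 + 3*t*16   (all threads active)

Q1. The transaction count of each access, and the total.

A1: 5 transactions
A2: 2 transactions
A3: 3 transactions
A4: 25 transactions

Answer: 5,2,3,25; total 35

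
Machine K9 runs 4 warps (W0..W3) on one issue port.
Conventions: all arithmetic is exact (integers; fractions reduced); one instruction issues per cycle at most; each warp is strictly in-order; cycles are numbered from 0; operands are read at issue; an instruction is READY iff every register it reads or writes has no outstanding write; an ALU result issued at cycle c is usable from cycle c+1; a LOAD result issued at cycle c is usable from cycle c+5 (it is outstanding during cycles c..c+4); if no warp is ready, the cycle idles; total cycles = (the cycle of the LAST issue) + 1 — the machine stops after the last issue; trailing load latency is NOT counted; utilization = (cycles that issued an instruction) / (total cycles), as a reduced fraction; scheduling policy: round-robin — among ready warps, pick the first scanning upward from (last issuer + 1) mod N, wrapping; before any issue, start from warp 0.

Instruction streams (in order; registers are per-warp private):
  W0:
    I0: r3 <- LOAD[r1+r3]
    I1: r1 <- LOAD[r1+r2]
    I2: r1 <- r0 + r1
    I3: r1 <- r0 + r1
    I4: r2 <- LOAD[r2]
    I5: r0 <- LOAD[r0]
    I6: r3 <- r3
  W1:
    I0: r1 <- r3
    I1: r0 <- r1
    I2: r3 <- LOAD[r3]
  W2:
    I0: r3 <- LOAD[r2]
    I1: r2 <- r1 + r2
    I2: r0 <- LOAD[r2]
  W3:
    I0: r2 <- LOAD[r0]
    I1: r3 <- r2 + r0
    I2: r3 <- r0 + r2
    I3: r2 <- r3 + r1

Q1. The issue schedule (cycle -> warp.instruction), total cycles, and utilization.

cycle 0: W0.I0
cycle 1: W1.I0
cycle 2: W2.I0
cycle 3: W3.I0
cycle 4: W0.I1
cycle 5: W1.I1
cycle 6: W2.I1
cycle 7: W1.I2
cycle 8: W2.I2
cycle 9: W3.I1
cycle 10: W0.I2
cycle 11: W3.I2
cycle 12: W0.I3
cycle 13: W3.I3
cycle 14: W0.I4
cycle 15: W0.I5
cycle 16: W0.I6

Answer: 17 cycles, utilization 1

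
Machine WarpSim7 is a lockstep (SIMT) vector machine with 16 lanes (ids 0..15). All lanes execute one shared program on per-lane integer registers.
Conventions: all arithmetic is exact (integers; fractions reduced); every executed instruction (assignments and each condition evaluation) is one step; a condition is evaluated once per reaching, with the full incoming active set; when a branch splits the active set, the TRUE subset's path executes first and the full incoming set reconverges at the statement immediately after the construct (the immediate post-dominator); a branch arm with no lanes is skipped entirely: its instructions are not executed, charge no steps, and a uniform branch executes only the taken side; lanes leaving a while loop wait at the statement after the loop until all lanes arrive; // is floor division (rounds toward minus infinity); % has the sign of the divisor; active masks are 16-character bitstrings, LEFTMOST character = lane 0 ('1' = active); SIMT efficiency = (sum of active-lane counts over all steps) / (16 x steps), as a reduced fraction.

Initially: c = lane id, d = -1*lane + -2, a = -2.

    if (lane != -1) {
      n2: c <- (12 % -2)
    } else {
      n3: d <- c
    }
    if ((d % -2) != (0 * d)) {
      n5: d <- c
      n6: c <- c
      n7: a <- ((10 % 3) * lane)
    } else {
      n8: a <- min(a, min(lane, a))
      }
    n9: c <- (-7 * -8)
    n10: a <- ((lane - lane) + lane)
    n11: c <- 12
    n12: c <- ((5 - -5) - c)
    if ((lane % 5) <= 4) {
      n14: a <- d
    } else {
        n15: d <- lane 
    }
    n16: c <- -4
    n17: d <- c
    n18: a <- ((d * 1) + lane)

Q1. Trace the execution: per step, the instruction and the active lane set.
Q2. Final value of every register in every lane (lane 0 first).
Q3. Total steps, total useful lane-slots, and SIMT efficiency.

step 0: eval (lane != -1)            1111111111111111
step 1: c <- (12 % -2)               1111111111111111
step 2: eval ((d % -2) != (0 * d))   1111111111111111
step 3: d <- c                       0101010101010101
step 4: c <- c                       0101010101010101
step 5: a <- ((10 % 3) * lane)       0101010101010101
step 6: a <- min(a, min(lane, a))    1010101010101010
step 7: c <- (-7 * -8)               1111111111111111
step 8: a <- ((lane - lane) + lane)  1111111111111111
step 9: c <- 12                      1111111111111111
step 10: c <- ((5 - -5) - c)          1111111111111111
step 11: eval ((lane % 5) <= 4)       1111111111111111
step 12: a <- d                       1111111111111111
step 13: c <- -4                      1111111111111111
step 14: d <- c                       1111111111111111
step 15: a <- ((d * 1) + lane)        1111111111111111

Answer: 16 steps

c: -4,-4,-4,-4,-4,-4,-4,-4,-4,-4,-4,-4,-4,-4,-4,-4
d: -4,-4,-4,-4,-4,-4,-4,-4,-4,-4,-4,-4,-4,-4,-4,-4
a: -4,-3,-2,-1,0,1,2,3,4,5,6,7,8,9,10,11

steps = 16; useful = 224; efficiency = 224/256 = 7/8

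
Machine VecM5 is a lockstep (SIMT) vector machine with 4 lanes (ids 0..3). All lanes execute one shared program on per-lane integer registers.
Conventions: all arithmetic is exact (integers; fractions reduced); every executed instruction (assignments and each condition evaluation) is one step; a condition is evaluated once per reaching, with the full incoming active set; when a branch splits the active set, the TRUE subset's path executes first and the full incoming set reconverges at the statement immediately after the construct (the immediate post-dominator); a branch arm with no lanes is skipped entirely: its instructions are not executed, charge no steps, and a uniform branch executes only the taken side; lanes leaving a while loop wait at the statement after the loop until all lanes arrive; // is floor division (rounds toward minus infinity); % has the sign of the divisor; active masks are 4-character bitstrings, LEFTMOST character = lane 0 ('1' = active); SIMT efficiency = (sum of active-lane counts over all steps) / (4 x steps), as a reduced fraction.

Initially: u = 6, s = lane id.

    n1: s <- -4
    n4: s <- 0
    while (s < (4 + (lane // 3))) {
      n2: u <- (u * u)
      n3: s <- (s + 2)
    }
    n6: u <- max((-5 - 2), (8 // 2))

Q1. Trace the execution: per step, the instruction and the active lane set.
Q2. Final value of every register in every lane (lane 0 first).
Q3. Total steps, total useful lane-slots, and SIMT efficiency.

step 0: s <- -4                      1111
step 1: s <- 0                       1111
step 2: eval (s < (4 + (lane // 3))) 1111
step 3: u <- (u * u)                 1111
step 4: s <- (s + 2)                 1111
step 5: eval (s < (4 + (lane // 3))) 1111
step 6: u <- (u * u)                 1111
step 7: s <- (s + 2)                 1111
step 8: eval (s < (4 + (lane // 3))) 1111
step 9: u <- (u * u)                 0001
step 10: s <- (s + 2)                 0001
step 11: eval (s < (4 + (lane // 3))) 0001
step 12: u <- max((-5 - 2), (8 // 2)) 1111

Answer: 13 steps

u: 4,4,4,4
s: 4,4,4,6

steps = 13; useful = 43; efficiency = 43/52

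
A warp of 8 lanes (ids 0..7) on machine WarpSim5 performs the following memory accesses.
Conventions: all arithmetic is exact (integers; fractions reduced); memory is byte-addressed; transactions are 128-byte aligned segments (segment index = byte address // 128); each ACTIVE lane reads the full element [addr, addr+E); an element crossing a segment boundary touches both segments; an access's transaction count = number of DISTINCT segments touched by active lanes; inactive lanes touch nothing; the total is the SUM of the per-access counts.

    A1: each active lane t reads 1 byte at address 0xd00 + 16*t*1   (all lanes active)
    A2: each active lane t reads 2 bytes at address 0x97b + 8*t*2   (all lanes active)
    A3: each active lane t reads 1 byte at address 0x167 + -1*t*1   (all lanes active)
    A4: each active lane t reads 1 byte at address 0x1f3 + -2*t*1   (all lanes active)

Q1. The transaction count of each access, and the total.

A1: 1 transaction
A2: 2 transactions
A3: 1 transaction
A4: 1 transaction

Answer: 1,2,1,1; total 5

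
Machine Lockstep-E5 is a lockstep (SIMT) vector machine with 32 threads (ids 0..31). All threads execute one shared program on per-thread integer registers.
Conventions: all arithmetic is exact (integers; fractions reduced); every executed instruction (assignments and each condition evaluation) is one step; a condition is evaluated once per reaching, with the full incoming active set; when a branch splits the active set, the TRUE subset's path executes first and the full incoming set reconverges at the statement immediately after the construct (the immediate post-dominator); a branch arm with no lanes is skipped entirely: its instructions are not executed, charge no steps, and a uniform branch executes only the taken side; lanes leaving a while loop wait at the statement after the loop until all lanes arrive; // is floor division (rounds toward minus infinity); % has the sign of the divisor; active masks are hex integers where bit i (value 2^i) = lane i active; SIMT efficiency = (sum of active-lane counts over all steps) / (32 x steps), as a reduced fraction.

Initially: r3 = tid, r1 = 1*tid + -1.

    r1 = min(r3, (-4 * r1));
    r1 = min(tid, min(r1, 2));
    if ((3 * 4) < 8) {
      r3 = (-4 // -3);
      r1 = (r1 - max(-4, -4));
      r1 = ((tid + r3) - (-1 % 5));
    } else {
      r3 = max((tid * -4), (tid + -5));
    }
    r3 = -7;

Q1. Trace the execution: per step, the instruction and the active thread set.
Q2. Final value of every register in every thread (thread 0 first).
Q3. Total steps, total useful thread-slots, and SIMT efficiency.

step 0: r1 <- min(r3, (-4 * r1))     0xffffffff
step 1: r1 <- min(tid, min(r1, 2))   0xffffffff
step 2: eval ((3 * 4) < 8)           0xffffffff
step 3: r3 <- max((tid * -4), (tid + -5)) 0xffffffff
step 4: r3 <- -7                     0xffffffff

Answer: 5 steps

r3: -7,-7,-7,-7,-7,-7,-7,-7,-7,-7,-7,-7,-7,-7,-7,-7,-7,-7,-7,-7,-7,-7,-7,-7,-7,-7,-7,-7,-7,-7,-7,-7
r1: 0,0,-4,-8,-12,-16,-20,-24,-28,-32,-36,-40,-44,-48,-52,-56,-60,-64,-68,-72,-76,-80,-84,-88,-92,-96,-100,-104,-108,-112,-116,-120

steps = 5; useful = 160; efficiency = 160/160 = 1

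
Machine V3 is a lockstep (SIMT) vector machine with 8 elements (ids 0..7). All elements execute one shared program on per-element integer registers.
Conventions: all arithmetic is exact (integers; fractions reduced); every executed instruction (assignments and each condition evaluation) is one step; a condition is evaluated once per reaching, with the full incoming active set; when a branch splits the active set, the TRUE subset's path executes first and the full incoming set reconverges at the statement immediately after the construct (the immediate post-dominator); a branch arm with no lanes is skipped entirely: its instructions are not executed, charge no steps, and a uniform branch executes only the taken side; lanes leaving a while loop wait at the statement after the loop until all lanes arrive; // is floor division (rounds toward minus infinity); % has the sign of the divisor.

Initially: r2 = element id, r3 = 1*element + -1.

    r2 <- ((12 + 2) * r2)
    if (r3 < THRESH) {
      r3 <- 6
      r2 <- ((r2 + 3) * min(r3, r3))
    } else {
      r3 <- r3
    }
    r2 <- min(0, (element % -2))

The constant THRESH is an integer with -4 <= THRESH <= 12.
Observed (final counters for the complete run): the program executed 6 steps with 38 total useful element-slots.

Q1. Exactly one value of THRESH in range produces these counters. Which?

Answer: THRESH = 5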